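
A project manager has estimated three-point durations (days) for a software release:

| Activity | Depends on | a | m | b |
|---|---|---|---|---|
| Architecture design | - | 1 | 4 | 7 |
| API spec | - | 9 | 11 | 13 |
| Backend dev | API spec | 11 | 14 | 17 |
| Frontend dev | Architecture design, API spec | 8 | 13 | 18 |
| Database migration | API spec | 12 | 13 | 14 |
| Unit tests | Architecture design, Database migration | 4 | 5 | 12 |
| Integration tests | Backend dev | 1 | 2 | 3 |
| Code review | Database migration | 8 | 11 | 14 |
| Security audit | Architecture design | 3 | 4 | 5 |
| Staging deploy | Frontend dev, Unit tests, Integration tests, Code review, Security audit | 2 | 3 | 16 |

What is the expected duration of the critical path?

te_Architecture design = (1 + 4·4 + 7)/6 = 24/6 = 4
te_API spec = (9 + 4·11 + 13)/6 = 66/6 = 11
te_Backend dev = (11 + 4·14 + 17)/6 = 84/6 = 14
te_Frontend dev = (8 + 4·13 + 18)/6 = 78/6 = 13
te_Database migration = (12 + 4·13 + 14)/6 = 78/6 = 13
te_Unit tests = (4 + 4·5 + 12)/6 = 36/6 = 6
te_Integration tests = (1 + 4·2 + 3)/6 = 12/6 = 2
te_Code review = (8 + 4·11 + 14)/6 = 66/6 = 11
te_Security audit = (3 + 4·4 + 5)/6 = 24/6 = 4
te_Staging deploy = (2 + 4·3 + 16)/6 = 30/6 = 5

Forward pass:
ES_Architecture design = 0; EF_Architecture design = 4
ES_API spec = 0; EF_API spec = 11
ES_Backend dev = 11; EF_Backend dev = 11+14 = 25
ES_Frontend dev = max(EF_Architecture design=4, EF_API spec=11) = 11; EF_Frontend dev = 11+13 = 24
ES_Database migration = 11; EF_Database migration = 11+13 = 24
ES_Unit tests = max(EF_Architecture design=4, EF_Database migration=24) = 24; EF_Unit tests = 24+6 = 30
ES_Integration tests = 25; EF_Integration tests = 25+2 = 27
ES_Code review = 24; EF_Code review = 24+11 = 35
ES_Security audit = 4; EF_Security audit = 4+4 = 8
ES_Staging deploy = max(EF_Frontend dev=24, EF_Unit tests=30, EF_Integration tests=27, EF_Code review=35, EF_Security audit=8) = 35; EF_Staging deploy = 35+5 = 40
Expected project duration μ = 40 days. Critical path: API spec → Database migration → Code review → Staging deploy.

40 days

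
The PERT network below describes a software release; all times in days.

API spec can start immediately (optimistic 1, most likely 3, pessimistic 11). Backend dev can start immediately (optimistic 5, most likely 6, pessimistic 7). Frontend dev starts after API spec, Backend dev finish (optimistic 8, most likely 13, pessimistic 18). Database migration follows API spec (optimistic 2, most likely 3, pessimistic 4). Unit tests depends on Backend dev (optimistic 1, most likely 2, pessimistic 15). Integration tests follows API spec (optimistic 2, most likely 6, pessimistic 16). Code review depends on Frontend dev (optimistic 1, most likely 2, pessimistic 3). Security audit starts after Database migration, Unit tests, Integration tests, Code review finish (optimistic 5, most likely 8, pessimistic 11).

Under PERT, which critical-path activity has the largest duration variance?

Frontend dev

te_API spec = (1 + 4·3 + 11)/6 = 24/6 = 4; σ²_API spec = ((11−1)/6)² = 2.778
te_Backend dev = (5 + 4·6 + 7)/6 = 36/6 = 6; σ²_Backend dev = ((7−5)/6)² = 0.111
te_Frontend dev = (8 + 4·13 + 18)/6 = 78/6 = 13; σ²_Frontend dev = ((18−8)/6)² = 2.778
te_Database migration = (2 + 4·3 + 4)/6 = 18/6 = 3; σ²_Database migration = ((4−2)/6)² = 0.111
te_Unit tests = (1 + 4·2 + 15)/6 = 24/6 = 4; σ²_Unit tests = ((15−1)/6)² = 5.444
te_Integration tests = (2 + 4·6 + 16)/6 = 42/6 = 7; σ²_Integration tests = ((16−2)/6)² = 5.444
te_Code review = (1 + 4·2 + 3)/6 = 12/6 = 2; σ²_Code review = ((3−1)/6)² = 0.111
te_Security audit = (5 + 4·8 + 11)/6 = 48/6 = 8; σ²_Security audit = ((11−5)/6)² = 1.000

Forward pass:
ES_API spec = 0; EF_API spec = 4
ES_Backend dev = 0; EF_Backend dev = 6
ES_Frontend dev = max(EF_API spec=4, EF_Backend dev=6) = 6; EF_Frontend dev = 6+13 = 19
ES_Database migration = 4; EF_Database migration = 4+3 = 7
ES_Unit tests = 6; EF_Unit tests = 6+4 = 10
ES_Integration tests = 4; EF_Integration tests = 4+7 = 11
ES_Code review = 19; EF_Code review = 19+2 = 21
ES_Security audit = max(EF_Database migration=7, EF_Unit tests=10, EF_Integration tests=11, EF_Code review=21) = 21; EF_Security audit = 21+8 = 29
Expected project duration μ = 29 days. Critical path: Backend dev → Frontend dev → Code review → Security audit.

Variances on critical path: σ²_Backend dev=0.111, σ²_Frontend dev=2.778, σ²_Code review=0.111, σ²_Security audit=1.000.
Largest is σ²_Frontend dev = 2.778.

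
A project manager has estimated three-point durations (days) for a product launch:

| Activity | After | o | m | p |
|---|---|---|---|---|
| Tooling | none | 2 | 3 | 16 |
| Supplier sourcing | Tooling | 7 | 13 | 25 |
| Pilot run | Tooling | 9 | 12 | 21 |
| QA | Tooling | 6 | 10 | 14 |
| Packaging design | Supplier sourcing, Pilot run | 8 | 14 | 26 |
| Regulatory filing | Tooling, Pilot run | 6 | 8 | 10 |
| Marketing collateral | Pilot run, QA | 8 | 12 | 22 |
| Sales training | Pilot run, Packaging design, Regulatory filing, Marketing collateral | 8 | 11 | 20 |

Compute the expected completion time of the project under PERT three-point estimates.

46 days

te_Tooling = (2 + 4·3 + 16)/6 = 30/6 = 5
te_Supplier sourcing = (7 + 4·13 + 25)/6 = 84/6 = 14
te_Pilot run = (9 + 4·12 + 21)/6 = 78/6 = 13
te_QA = (6 + 4·10 + 14)/6 = 60/6 = 10
te_Packaging design = (8 + 4·14 + 26)/6 = 90/6 = 15
te_Regulatory filing = (6 + 4·8 + 10)/6 = 48/6 = 8
te_Marketing collateral = (8 + 4·12 + 22)/6 = 78/6 = 13
te_Sales training = (8 + 4·11 + 20)/6 = 72/6 = 12

Forward pass:
ES_Tooling = 0; EF_Tooling = 5
ES_Supplier sourcing = 5; EF_Supplier sourcing = 5+14 = 19
ES_Pilot run = 5; EF_Pilot run = 5+13 = 18
ES_QA = 5; EF_QA = 5+10 = 15
ES_Packaging design = max(EF_Supplier sourcing=19, EF_Pilot run=18) = 19; EF_Packaging design = 19+15 = 34
ES_Regulatory filing = max(EF_Tooling=5, EF_Pilot run=18) = 18; EF_Regulatory filing = 18+8 = 26
ES_Marketing collateral = max(EF_Pilot run=18, EF_QA=15) = 18; EF_Marketing collateral = 18+13 = 31
ES_Sales training = max(EF_Pilot run=18, EF_Packaging design=34, EF_Regulatory filing=26, EF_Marketing collateral=31) = 34; EF_Sales training = 34+12 = 46
Expected project duration μ = 46 days. Critical path: Tooling → Supplier sourcing → Packaging design → Sales training.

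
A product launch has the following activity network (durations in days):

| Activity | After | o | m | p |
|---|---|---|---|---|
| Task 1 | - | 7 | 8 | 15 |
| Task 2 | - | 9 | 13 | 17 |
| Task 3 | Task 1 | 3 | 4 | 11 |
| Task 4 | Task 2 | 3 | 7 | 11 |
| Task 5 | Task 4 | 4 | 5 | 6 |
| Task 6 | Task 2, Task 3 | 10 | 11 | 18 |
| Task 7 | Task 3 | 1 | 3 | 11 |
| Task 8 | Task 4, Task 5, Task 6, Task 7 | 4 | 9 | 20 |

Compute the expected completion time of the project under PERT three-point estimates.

te_Task 1 = (7 + 4·8 + 15)/6 = 54/6 = 9
te_Task 2 = (9 + 4·13 + 17)/6 = 78/6 = 13
te_Task 3 = (3 + 4·4 + 11)/6 = 30/6 = 5
te_Task 4 = (3 + 4·7 + 11)/6 = 42/6 = 7
te_Task 5 = (4 + 4·5 + 6)/6 = 30/6 = 5
te_Task 6 = (10 + 4·11 + 18)/6 = 72/6 = 12
te_Task 7 = (1 + 4·3 + 11)/6 = 24/6 = 4
te_Task 8 = (4 + 4·9 + 20)/6 = 60/6 = 10

Forward pass:
ES_Task 1 = 0; EF_Task 1 = 9
ES_Task 2 = 0; EF_Task 2 = 13
ES_Task 3 = 9; EF_Task 3 = 9+5 = 14
ES_Task 4 = 13; EF_Task 4 = 13+7 = 20
ES_Task 5 = 20; EF_Task 5 = 20+5 = 25
ES_Task 6 = max(EF_Task 2=13, EF_Task 3=14) = 14; EF_Task 6 = 14+12 = 26
ES_Task 7 = 14; EF_Task 7 = 14+4 = 18
ES_Task 8 = max(EF_Task 4=20, EF_Task 5=25, EF_Task 6=26, EF_Task 7=18) = 26; EF_Task 8 = 26+10 = 36
Expected project duration μ = 36 days. Critical path: Task 1 → Task 3 → Task 6 → Task 8.

36 days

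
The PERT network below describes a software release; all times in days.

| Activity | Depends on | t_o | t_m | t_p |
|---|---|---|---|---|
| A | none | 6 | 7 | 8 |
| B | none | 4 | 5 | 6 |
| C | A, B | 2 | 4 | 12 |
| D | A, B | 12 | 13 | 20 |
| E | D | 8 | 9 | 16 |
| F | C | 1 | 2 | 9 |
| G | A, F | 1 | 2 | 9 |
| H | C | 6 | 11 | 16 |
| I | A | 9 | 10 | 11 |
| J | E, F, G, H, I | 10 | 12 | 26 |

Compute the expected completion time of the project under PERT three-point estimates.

te_A = (6 + 4·7 + 8)/6 = 42/6 = 7
te_B = (4 + 4·5 + 6)/6 = 30/6 = 5
te_C = (2 + 4·4 + 12)/6 = 30/6 = 5
te_D = (12 + 4·13 + 20)/6 = 84/6 = 14
te_E = (8 + 4·9 + 16)/6 = 60/6 = 10
te_F = (1 + 4·2 + 9)/6 = 18/6 = 3
te_G = (1 + 4·2 + 9)/6 = 18/6 = 3
te_H = (6 + 4·11 + 16)/6 = 66/6 = 11
te_I = (9 + 4·10 + 11)/6 = 60/6 = 10
te_J = (10 + 4·12 + 26)/6 = 84/6 = 14

Forward pass:
ES_A = 0; EF_A = 7
ES_B = 0; EF_B = 5
ES_C = max(EF_A=7, EF_B=5) = 7; EF_C = 7+5 = 12
ES_D = max(EF_A=7, EF_B=5) = 7; EF_D = 7+14 = 21
ES_E = 21; EF_E = 21+10 = 31
ES_F = 12; EF_F = 12+3 = 15
ES_G = max(EF_A=7, EF_F=15) = 15; EF_G = 15+3 = 18
ES_H = 12; EF_H = 12+11 = 23
ES_I = 7; EF_I = 7+10 = 17
ES_J = max(EF_E=31, EF_F=15, EF_G=18, EF_H=23, EF_I=17) = 31; EF_J = 31+14 = 45
Expected project duration μ = 45 days. Critical path: A → D → E → J.

45 days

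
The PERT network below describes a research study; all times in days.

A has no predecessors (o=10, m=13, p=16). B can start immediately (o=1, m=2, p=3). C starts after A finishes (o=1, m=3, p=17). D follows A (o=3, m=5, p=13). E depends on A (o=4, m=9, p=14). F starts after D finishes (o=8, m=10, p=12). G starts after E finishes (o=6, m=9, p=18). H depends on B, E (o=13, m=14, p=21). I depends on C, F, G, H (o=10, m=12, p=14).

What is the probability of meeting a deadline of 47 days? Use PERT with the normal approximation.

0.207

te_A = (10 + 4·13 + 16)/6 = 78/6 = 13; σ²_A = ((16−10)/6)² = 1.000
te_B = (1 + 4·2 + 3)/6 = 12/6 = 2; σ²_B = ((3−1)/6)² = 0.111
te_C = (1 + 4·3 + 17)/6 = 30/6 = 5; σ²_C = ((17−1)/6)² = 7.111
te_D = (3 + 4·5 + 13)/6 = 36/6 = 6; σ²_D = ((13−3)/6)² = 2.778
te_E = (4 + 4·9 + 14)/6 = 54/6 = 9; σ²_E = ((14−4)/6)² = 2.778
te_F = (8 + 4·10 + 12)/6 = 60/6 = 10; σ²_F = ((12−8)/6)² = 0.444
te_G = (6 + 4·9 + 18)/6 = 60/6 = 10; σ²_G = ((18−6)/6)² = 4.000
te_H = (13 + 4·14 + 21)/6 = 90/6 = 15; σ²_H = ((21−13)/6)² = 1.778
te_I = (10 + 4·12 + 14)/6 = 72/6 = 12; σ²_I = ((14−10)/6)² = 0.444

Forward pass:
ES_A = 0; EF_A = 13
ES_B = 0; EF_B = 2
ES_C = 13; EF_C = 13+5 = 18
ES_D = 13; EF_D = 13+6 = 19
ES_E = 13; EF_E = 13+9 = 22
ES_F = 19; EF_F = 19+10 = 29
ES_G = 22; EF_G = 22+10 = 32
ES_H = max(EF_B=2, EF_E=22) = 22; EF_H = 22+15 = 37
ES_I = max(EF_C=18, EF_F=29, EF_G=32, EF_H=37) = 37; EF_I = 37+12 = 49
Expected project duration μ = 49 days. Critical path: A → E → H → I.

Variance along critical path = 1.000 + 2.778 + 1.778 + 0.444 = 6.000; σ = √6.000 = 2.449 days.
Z = (47 − 49) / 2.449 = -0.816
P(T ≤ 47) = Φ(-0.816) ≈ 0.207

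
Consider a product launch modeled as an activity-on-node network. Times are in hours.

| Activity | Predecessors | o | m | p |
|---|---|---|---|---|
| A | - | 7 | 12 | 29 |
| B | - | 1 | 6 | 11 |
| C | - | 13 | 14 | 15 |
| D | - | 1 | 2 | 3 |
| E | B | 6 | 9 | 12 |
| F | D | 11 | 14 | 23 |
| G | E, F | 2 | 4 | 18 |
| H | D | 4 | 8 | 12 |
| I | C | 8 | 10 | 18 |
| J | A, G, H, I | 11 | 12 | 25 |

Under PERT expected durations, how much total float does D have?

2 hours

te_A = (7 + 4·12 + 29)/6 = 84/6 = 14
te_B = (1 + 4·6 + 11)/6 = 36/6 = 6
te_C = (13 + 4·14 + 15)/6 = 84/6 = 14
te_D = (1 + 4·2 + 3)/6 = 12/6 = 2
te_E = (6 + 4·9 + 12)/6 = 54/6 = 9
te_F = (11 + 4·14 + 23)/6 = 90/6 = 15
te_G = (2 + 4·4 + 18)/6 = 36/6 = 6
te_H = (4 + 4·8 + 12)/6 = 48/6 = 8
te_I = (8 + 4·10 + 18)/6 = 66/6 = 11
te_J = (11 + 4·12 + 25)/6 = 84/6 = 14

Forward pass:
ES_A = 0; EF_A = 14
ES_B = 0; EF_B = 6
ES_C = 0; EF_C = 14
ES_D = 0; EF_D = 2
ES_E = 6; EF_E = 6+9 = 15
ES_F = 2; EF_F = 2+15 = 17
ES_G = max(EF_E=15, EF_F=17) = 17; EF_G = 17+6 = 23
ES_H = 2; EF_H = 2+8 = 10
ES_I = 14; EF_I = 14+11 = 25
ES_J = max(EF_A=14, EF_G=23, EF_H=10, EF_I=25) = 25; EF_J = 25+14 = 39
Expected project duration μ = 39 hours. Critical path: C → I → J.

Backward pass:
LF_J = 39; LS_J = 39−14 = 25
LF_I = LS_J = 25; LS_I = 25−11 = 14
LF_H = LS_J = 25; LS_H = 25−8 = 17
LF_G = LS_J = 25; LS_G = 25−6 = 19
LF_F = LS_G = 19; LS_F = 19−15 = 4
LF_E = LS_G = 19; LS_E = 19−9 = 10
LF_D = min(LS_F=4, LS_H=17) = 4; LS_D = 4−2 = 2
LF_C = LS_I = 14; LS_C = 14−14 = 0
LF_B = LS_E = 10; LS_B = 10−6 = 4
LF_A = LS_J = 25; LS_A = 25−14 = 11
Slack_D = LS_D − ES_D = 2 − 0 = 2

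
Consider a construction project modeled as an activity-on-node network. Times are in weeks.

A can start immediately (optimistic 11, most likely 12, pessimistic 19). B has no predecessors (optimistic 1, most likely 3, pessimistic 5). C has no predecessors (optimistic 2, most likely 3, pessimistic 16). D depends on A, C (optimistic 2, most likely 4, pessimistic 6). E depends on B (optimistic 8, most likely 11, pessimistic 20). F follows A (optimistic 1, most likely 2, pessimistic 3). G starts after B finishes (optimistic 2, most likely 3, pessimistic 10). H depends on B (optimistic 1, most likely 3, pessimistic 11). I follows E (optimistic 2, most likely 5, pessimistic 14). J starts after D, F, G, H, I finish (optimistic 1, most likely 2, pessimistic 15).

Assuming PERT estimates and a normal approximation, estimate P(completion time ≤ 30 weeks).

te_A = (11 + 4·12 + 19)/6 = 78/6 = 13; σ²_A = ((19−11)/6)² = 1.778
te_B = (1 + 4·3 + 5)/6 = 18/6 = 3; σ²_B = ((5−1)/6)² = 0.444
te_C = (2 + 4·3 + 16)/6 = 30/6 = 5; σ²_C = ((16−2)/6)² = 5.444
te_D = (2 + 4·4 + 6)/6 = 24/6 = 4; σ²_D = ((6−2)/6)² = 0.444
te_E = (8 + 4·11 + 20)/6 = 72/6 = 12; σ²_E = ((20−8)/6)² = 4.000
te_F = (1 + 4·2 + 3)/6 = 12/6 = 2; σ²_F = ((3−1)/6)² = 0.111
te_G = (2 + 4·3 + 10)/6 = 24/6 = 4; σ²_G = ((10−2)/6)² = 1.778
te_H = (1 + 4·3 + 11)/6 = 24/6 = 4; σ²_H = ((11−1)/6)² = 2.778
te_I = (2 + 4·5 + 14)/6 = 36/6 = 6; σ²_I = ((14−2)/6)² = 4.000
te_J = (1 + 4·2 + 15)/6 = 24/6 = 4; σ²_J = ((15−1)/6)² = 5.444

Forward pass:
ES_A = 0; EF_A = 13
ES_B = 0; EF_B = 3
ES_C = 0; EF_C = 5
ES_D = max(EF_A=13, EF_C=5) = 13; EF_D = 13+4 = 17
ES_E = 3; EF_E = 3+12 = 15
ES_F = 13; EF_F = 13+2 = 15
ES_G = 3; EF_G = 3+4 = 7
ES_H = 3; EF_H = 3+4 = 7
ES_I = 15; EF_I = 15+6 = 21
ES_J = max(EF_D=17, EF_F=15, EF_G=7, EF_H=7, EF_I=21) = 21; EF_J = 21+4 = 25
Expected project duration μ = 25 weeks. Critical path: B → E → I → J.

Variance along critical path = 0.444 + 4.000 + 4.000 + 5.444 = 13.889; σ = √13.889 = 3.727 weeks.
Z = (30 − 25) / 3.727 = 1.342
P(T ≤ 30) = Φ(1.342) ≈ 0.910

0.910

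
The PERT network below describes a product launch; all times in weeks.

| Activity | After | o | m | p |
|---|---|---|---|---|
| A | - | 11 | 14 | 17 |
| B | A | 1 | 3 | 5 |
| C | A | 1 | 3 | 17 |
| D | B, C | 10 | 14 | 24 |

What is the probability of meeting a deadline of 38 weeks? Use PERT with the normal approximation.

te_A = (11 + 4·14 + 17)/6 = 84/6 = 14; σ²_A = ((17−11)/6)² = 1.000
te_B = (1 + 4·3 + 5)/6 = 18/6 = 3; σ²_B = ((5−1)/6)² = 0.444
te_C = (1 + 4·3 + 17)/6 = 30/6 = 5; σ²_C = ((17−1)/6)² = 7.111
te_D = (10 + 4·14 + 24)/6 = 90/6 = 15; σ²_D = ((24−10)/6)² = 5.444

Forward pass:
ES_A = 0; EF_A = 14
ES_B = 14; EF_B = 14+3 = 17
ES_C = 14; EF_C = 14+5 = 19
ES_D = max(EF_B=17, EF_C=19) = 19; EF_D = 19+15 = 34
Expected project duration μ = 34 weeks. Critical path: A → C → D.

Variance along critical path = 1.000 + 7.111 + 5.444 = 13.556; σ = √13.556 = 3.682 weeks.
Z = (38 − 34) / 3.682 = 1.086
P(T ≤ 38) = Φ(1.086) ≈ 0.861

0.861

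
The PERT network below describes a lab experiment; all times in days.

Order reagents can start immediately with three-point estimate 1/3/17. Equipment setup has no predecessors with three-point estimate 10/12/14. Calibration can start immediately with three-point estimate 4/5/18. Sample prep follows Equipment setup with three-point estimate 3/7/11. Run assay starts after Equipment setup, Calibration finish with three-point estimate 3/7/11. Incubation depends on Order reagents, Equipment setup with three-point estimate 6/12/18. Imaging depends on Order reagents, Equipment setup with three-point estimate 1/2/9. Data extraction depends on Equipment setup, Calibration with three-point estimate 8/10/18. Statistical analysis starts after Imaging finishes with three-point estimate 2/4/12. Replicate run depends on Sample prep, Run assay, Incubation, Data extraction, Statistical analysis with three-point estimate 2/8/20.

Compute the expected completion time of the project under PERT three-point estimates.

33 days

te_Order reagents = (1 + 4·3 + 17)/6 = 30/6 = 5
te_Equipment setup = (10 + 4·12 + 14)/6 = 72/6 = 12
te_Calibration = (4 + 4·5 + 18)/6 = 42/6 = 7
te_Sample prep = (3 + 4·7 + 11)/6 = 42/6 = 7
te_Run assay = (3 + 4·7 + 11)/6 = 42/6 = 7
te_Incubation = (6 + 4·12 + 18)/6 = 72/6 = 12
te_Imaging = (1 + 4·2 + 9)/6 = 18/6 = 3
te_Data extraction = (8 + 4·10 + 18)/6 = 66/6 = 11
te_Statistical analysis = (2 + 4·4 + 12)/6 = 30/6 = 5
te_Replicate run = (2 + 4·8 + 20)/6 = 54/6 = 9

Forward pass:
ES_Order reagents = 0; EF_Order reagents = 5
ES_Equipment setup = 0; EF_Equipment setup = 12
ES_Calibration = 0; EF_Calibration = 7
ES_Sample prep = 12; EF_Sample prep = 12+7 = 19
ES_Run assay = max(EF_Equipment setup=12, EF_Calibration=7) = 12; EF_Run assay = 12+7 = 19
ES_Incubation = max(EF_Order reagents=5, EF_Equipment setup=12) = 12; EF_Incubation = 12+12 = 24
ES_Imaging = max(EF_Order reagents=5, EF_Equipment setup=12) = 12; EF_Imaging = 12+3 = 15
ES_Data extraction = max(EF_Equipment setup=12, EF_Calibration=7) = 12; EF_Data extraction = 12+11 = 23
ES_Statistical analysis = 15; EF_Statistical analysis = 15+5 = 20
ES_Replicate run = max(EF_Sample prep=19, EF_Run assay=19, EF_Incubation=24, EF_Data extraction=23, EF_Statistical analysis=20) = 24; EF_Replicate run = 24+9 = 33
Expected project duration μ = 33 days. Critical path: Equipment setup → Incubation → Replicate run.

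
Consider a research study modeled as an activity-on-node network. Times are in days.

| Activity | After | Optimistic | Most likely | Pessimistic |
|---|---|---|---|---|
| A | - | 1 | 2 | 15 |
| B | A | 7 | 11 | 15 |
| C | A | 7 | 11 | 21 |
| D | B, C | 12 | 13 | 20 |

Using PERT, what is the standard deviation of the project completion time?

te_A = (1 + 4·2 + 15)/6 = 24/6 = 4; σ²_A = ((15−1)/6)² = 5.444
te_B = (7 + 4·11 + 15)/6 = 66/6 = 11; σ²_B = ((15−7)/6)² = 1.778
te_C = (7 + 4·11 + 21)/6 = 72/6 = 12; σ²_C = ((21−7)/6)² = 5.444
te_D = (12 + 4·13 + 20)/6 = 84/6 = 14; σ²_D = ((20−12)/6)² = 1.778

Forward pass:
ES_A = 0; EF_A = 4
ES_B = 4; EF_B = 4+11 = 15
ES_C = 4; EF_C = 4+12 = 16
ES_D = max(EF_B=15, EF_C=16) = 16; EF_D = 16+14 = 30
Expected project duration μ = 30 days. Critical path: A → C → D.

Variance along critical path = 5.444 + 5.444 + 1.778 = 12.667
σ = √12.667 = 3.559 days

3.56 days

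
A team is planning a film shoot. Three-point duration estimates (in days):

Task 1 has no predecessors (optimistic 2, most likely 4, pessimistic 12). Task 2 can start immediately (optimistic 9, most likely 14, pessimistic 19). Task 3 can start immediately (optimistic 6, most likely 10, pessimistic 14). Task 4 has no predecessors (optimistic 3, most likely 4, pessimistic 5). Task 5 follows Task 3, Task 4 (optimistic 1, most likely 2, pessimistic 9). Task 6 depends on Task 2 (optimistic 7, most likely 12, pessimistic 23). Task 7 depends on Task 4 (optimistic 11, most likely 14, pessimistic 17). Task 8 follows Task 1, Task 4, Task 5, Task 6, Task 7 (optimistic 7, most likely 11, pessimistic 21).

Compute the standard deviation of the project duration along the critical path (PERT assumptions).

te_Task 1 = (2 + 4·4 + 12)/6 = 30/6 = 5; σ²_Task 1 = ((12−2)/6)² = 2.778
te_Task 2 = (9 + 4·14 + 19)/6 = 84/6 = 14; σ²_Task 2 = ((19−9)/6)² = 2.778
te_Task 3 = (6 + 4·10 + 14)/6 = 60/6 = 10; σ²_Task 3 = ((14−6)/6)² = 1.778
te_Task 4 = (3 + 4·4 + 5)/6 = 24/6 = 4; σ²_Task 4 = ((5−3)/6)² = 0.111
te_Task 5 = (1 + 4·2 + 9)/6 = 18/6 = 3; σ²_Task 5 = ((9−1)/6)² = 1.778
te_Task 6 = (7 + 4·12 + 23)/6 = 78/6 = 13; σ²_Task 6 = ((23−7)/6)² = 7.111
te_Task 7 = (11 + 4·14 + 17)/6 = 84/6 = 14; σ²_Task 7 = ((17−11)/6)² = 1.000
te_Task 8 = (7 + 4·11 + 21)/6 = 72/6 = 12; σ²_Task 8 = ((21−7)/6)² = 5.444

Forward pass:
ES_Task 1 = 0; EF_Task 1 = 5
ES_Task 2 = 0; EF_Task 2 = 14
ES_Task 3 = 0; EF_Task 3 = 10
ES_Task 4 = 0; EF_Task 4 = 4
ES_Task 5 = max(EF_Task 3=10, EF_Task 4=4) = 10; EF_Task 5 = 10+3 = 13
ES_Task 6 = 14; EF_Task 6 = 14+13 = 27
ES_Task 7 = 4; EF_Task 7 = 4+14 = 18
ES_Task 8 = max(EF_Task 1=5, EF_Task 4=4, EF_Task 5=13, EF_Task 6=27, EF_Task 7=18) = 27; EF_Task 8 = 27+12 = 39
Expected project duration μ = 39 days. Critical path: Task 2 → Task 6 → Task 8.

Variance along critical path = 2.778 + 7.111 + 5.444 = 15.333
σ = √15.333 = 3.916 days

3.92 days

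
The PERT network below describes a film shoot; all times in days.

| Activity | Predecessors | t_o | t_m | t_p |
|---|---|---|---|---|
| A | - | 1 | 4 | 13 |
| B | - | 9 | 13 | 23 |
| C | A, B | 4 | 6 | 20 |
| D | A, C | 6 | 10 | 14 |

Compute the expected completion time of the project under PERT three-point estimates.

te_A = (1 + 4·4 + 13)/6 = 30/6 = 5
te_B = (9 + 4·13 + 23)/6 = 84/6 = 14
te_C = (4 + 4·6 + 20)/6 = 48/6 = 8
te_D = (6 + 4·10 + 14)/6 = 60/6 = 10

Forward pass:
ES_A = 0; EF_A = 5
ES_B = 0; EF_B = 14
ES_C = max(EF_A=5, EF_B=14) = 14; EF_C = 14+8 = 22
ES_D = max(EF_A=5, EF_C=22) = 22; EF_D = 22+10 = 32
Expected project duration μ = 32 days. Critical path: B → C → D.

32 days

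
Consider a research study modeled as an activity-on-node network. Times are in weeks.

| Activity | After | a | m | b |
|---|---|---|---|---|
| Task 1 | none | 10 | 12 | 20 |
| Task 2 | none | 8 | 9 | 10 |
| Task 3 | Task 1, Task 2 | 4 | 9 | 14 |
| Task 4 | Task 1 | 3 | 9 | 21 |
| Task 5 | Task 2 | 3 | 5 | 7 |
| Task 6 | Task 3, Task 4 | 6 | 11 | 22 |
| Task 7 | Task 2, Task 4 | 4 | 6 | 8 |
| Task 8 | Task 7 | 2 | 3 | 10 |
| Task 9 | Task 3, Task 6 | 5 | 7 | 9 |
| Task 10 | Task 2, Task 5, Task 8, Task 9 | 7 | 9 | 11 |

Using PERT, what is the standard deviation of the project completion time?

te_Task 1 = (10 + 4·12 + 20)/6 = 78/6 = 13; σ²_Task 1 = ((20−10)/6)² = 2.778
te_Task 2 = (8 + 4·9 + 10)/6 = 54/6 = 9; σ²_Task 2 = ((10−8)/6)² = 0.111
te_Task 3 = (4 + 4·9 + 14)/6 = 54/6 = 9; σ²_Task 3 = ((14−4)/6)² = 2.778
te_Task 4 = (3 + 4·9 + 21)/6 = 60/6 = 10; σ²_Task 4 = ((21−3)/6)² = 9.000
te_Task 5 = (3 + 4·5 + 7)/6 = 30/6 = 5; σ²_Task 5 = ((7−3)/6)² = 0.444
te_Task 6 = (6 + 4·11 + 22)/6 = 72/6 = 12; σ²_Task 6 = ((22−6)/6)² = 7.111
te_Task 7 = (4 + 4·6 + 8)/6 = 36/6 = 6; σ²_Task 7 = ((8−4)/6)² = 0.444
te_Task 8 = (2 + 4·3 + 10)/6 = 24/6 = 4; σ²_Task 8 = ((10−2)/6)² = 1.778
te_Task 9 = (5 + 4·7 + 9)/6 = 42/6 = 7; σ²_Task 9 = ((9−5)/6)² = 0.444
te_Task 10 = (7 + 4·9 + 11)/6 = 54/6 = 9; σ²_Task 10 = ((11−7)/6)² = 0.444

Forward pass:
ES_Task 1 = 0; EF_Task 1 = 13
ES_Task 2 = 0; EF_Task 2 = 9
ES_Task 3 = max(EF_Task 1=13, EF_Task 2=9) = 13; EF_Task 3 = 13+9 = 22
ES_Task 4 = 13; EF_Task 4 = 13+10 = 23
ES_Task 5 = 9; EF_Task 5 = 9+5 = 14
ES_Task 6 = max(EF_Task 3=22, EF_Task 4=23) = 23; EF_Task 6 = 23+12 = 35
ES_Task 7 = max(EF_Task 2=9, EF_Task 4=23) = 23; EF_Task 7 = 23+6 = 29
ES_Task 8 = 29; EF_Task 8 = 29+4 = 33
ES_Task 9 = max(EF_Task 3=22, EF_Task 6=35) = 35; EF_Task 9 = 35+7 = 42
ES_Task 10 = max(EF_Task 2=9, EF_Task 5=14, EF_Task 8=33, EF_Task 9=42) = 42; EF_Task 10 = 42+9 = 51
Expected project duration μ = 51 weeks. Critical path: Task 1 → Task 4 → Task 6 → Task 9 → Task 10.

Variance along critical path = 2.778 + 9.000 + 7.111 + 0.444 + 0.444 = 19.778
σ = √19.778 = 4.447 weeks

4.45 weeks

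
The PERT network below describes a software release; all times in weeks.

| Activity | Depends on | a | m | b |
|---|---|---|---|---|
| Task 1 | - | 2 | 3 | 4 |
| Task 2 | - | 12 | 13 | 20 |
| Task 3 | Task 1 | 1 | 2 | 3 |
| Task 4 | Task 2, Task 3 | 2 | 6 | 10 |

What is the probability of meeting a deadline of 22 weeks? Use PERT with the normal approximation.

0.856

te_Task 1 = (2 + 4·3 + 4)/6 = 18/6 = 3; σ²_Task 1 = ((4−2)/6)² = 0.111
te_Task 2 = (12 + 4·13 + 20)/6 = 84/6 = 14; σ²_Task 2 = ((20−12)/6)² = 1.778
te_Task 3 = (1 + 4·2 + 3)/6 = 12/6 = 2; σ²_Task 3 = ((3−1)/6)² = 0.111
te_Task 4 = (2 + 4·6 + 10)/6 = 36/6 = 6; σ²_Task 4 = ((10−2)/6)² = 1.778

Forward pass:
ES_Task 1 = 0; EF_Task 1 = 3
ES_Task 2 = 0; EF_Task 2 = 14
ES_Task 3 = 3; EF_Task 3 = 3+2 = 5
ES_Task 4 = max(EF_Task 2=14, EF_Task 3=5) = 14; EF_Task 4 = 14+6 = 20
Expected project duration μ = 20 weeks. Critical path: Task 2 → Task 4.

Variance along critical path = 1.778 + 1.778 = 3.556; σ = √3.556 = 1.886 weeks.
Z = (22 − 20) / 1.886 = 1.061
P(T ≤ 22) = Φ(1.061) ≈ 0.856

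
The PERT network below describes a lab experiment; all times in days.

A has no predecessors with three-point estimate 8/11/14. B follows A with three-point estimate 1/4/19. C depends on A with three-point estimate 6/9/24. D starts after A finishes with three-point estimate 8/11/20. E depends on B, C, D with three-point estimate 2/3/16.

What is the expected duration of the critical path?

te_A = (8 + 4·11 + 14)/6 = 66/6 = 11
te_B = (1 + 4·4 + 19)/6 = 36/6 = 6
te_C = (6 + 4·9 + 24)/6 = 66/6 = 11
te_D = (8 + 4·11 + 20)/6 = 72/6 = 12
te_E = (2 + 4·3 + 16)/6 = 30/6 = 5

Forward pass:
ES_A = 0; EF_A = 11
ES_B = 11; EF_B = 11+6 = 17
ES_C = 11; EF_C = 11+11 = 22
ES_D = 11; EF_D = 11+12 = 23
ES_E = max(EF_B=17, EF_C=22, EF_D=23) = 23; EF_E = 23+5 = 28
Expected project duration μ = 28 days. Critical path: A → D → E.

28 days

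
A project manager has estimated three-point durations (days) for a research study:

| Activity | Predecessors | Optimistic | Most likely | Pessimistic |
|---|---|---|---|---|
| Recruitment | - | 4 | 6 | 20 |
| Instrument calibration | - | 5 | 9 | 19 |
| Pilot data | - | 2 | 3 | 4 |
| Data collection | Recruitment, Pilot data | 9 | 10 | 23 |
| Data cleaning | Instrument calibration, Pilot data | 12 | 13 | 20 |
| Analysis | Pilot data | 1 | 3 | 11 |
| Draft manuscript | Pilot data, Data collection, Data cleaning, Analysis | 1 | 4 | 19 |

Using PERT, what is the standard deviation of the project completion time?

4.03 days

te_Recruitment = (4 + 4·6 + 20)/6 = 48/6 = 8; σ²_Recruitment = ((20−4)/6)² = 7.111
te_Instrument calibration = (5 + 4·9 + 19)/6 = 60/6 = 10; σ²_Instrument calibration = ((19−5)/6)² = 5.444
te_Pilot data = (2 + 4·3 + 4)/6 = 18/6 = 3; σ²_Pilot data = ((4−2)/6)² = 0.111
te_Data collection = (9 + 4·10 + 23)/6 = 72/6 = 12; σ²_Data collection = ((23−9)/6)² = 5.444
te_Data cleaning = (12 + 4·13 + 20)/6 = 84/6 = 14; σ²_Data cleaning = ((20−12)/6)² = 1.778
te_Analysis = (1 + 4·3 + 11)/6 = 24/6 = 4; σ²_Analysis = ((11−1)/6)² = 2.778
te_Draft manuscript = (1 + 4·4 + 19)/6 = 36/6 = 6; σ²_Draft manuscript = ((19−1)/6)² = 9.000

Forward pass:
ES_Recruitment = 0; EF_Recruitment = 8
ES_Instrument calibration = 0; EF_Instrument calibration = 10
ES_Pilot data = 0; EF_Pilot data = 3
ES_Data collection = max(EF_Recruitment=8, EF_Pilot data=3) = 8; EF_Data collection = 8+12 = 20
ES_Data cleaning = max(EF_Instrument calibration=10, EF_Pilot data=3) = 10; EF_Data cleaning = 10+14 = 24
ES_Analysis = 3; EF_Analysis = 3+4 = 7
ES_Draft manuscript = max(EF_Pilot data=3, EF_Data collection=20, EF_Data cleaning=24, EF_Analysis=7) = 24; EF_Draft manuscript = 24+6 = 30
Expected project duration μ = 30 days. Critical path: Instrument calibration → Data cleaning → Draft manuscript.

Variance along critical path = 5.444 + 1.778 + 9.000 = 16.222
σ = √16.222 = 4.028 days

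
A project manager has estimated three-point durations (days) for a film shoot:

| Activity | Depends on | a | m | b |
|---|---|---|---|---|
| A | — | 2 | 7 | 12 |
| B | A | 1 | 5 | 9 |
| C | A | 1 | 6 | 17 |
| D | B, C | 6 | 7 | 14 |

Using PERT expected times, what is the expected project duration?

te_A = (2 + 4·7 + 12)/6 = 42/6 = 7
te_B = (1 + 4·5 + 9)/6 = 30/6 = 5
te_C = (1 + 4·6 + 17)/6 = 42/6 = 7
te_D = (6 + 4·7 + 14)/6 = 48/6 = 8

Forward pass:
ES_A = 0; EF_A = 7
ES_B = 7; EF_B = 7+5 = 12
ES_C = 7; EF_C = 7+7 = 14
ES_D = max(EF_B=12, EF_C=14) = 14; EF_D = 14+8 = 22
Expected project duration μ = 22 days. Critical path: A → C → D.

22 days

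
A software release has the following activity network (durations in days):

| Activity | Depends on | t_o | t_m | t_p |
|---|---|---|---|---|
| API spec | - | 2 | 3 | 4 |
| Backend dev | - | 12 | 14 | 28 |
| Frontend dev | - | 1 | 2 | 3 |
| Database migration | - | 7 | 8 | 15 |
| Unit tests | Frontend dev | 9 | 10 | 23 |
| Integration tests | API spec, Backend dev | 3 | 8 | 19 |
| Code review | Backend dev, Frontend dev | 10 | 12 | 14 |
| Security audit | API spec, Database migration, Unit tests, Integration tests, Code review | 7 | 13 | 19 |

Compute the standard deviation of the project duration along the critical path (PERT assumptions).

3.40 days

te_API spec = (2 + 4·3 + 4)/6 = 18/6 = 3; σ²_API spec = ((4−2)/6)² = 0.111
te_Backend dev = (12 + 4·14 + 28)/6 = 96/6 = 16; σ²_Backend dev = ((28−12)/6)² = 7.111
te_Frontend dev = (1 + 4·2 + 3)/6 = 12/6 = 2; σ²_Frontend dev = ((3−1)/6)² = 0.111
te_Database migration = (7 + 4·8 + 15)/6 = 54/6 = 9; σ²_Database migration = ((15−7)/6)² = 1.778
te_Unit tests = (9 + 4·10 + 23)/6 = 72/6 = 12; σ²_Unit tests = ((23−9)/6)² = 5.444
te_Integration tests = (3 + 4·8 + 19)/6 = 54/6 = 9; σ²_Integration tests = ((19−3)/6)² = 7.111
te_Code review = (10 + 4·12 + 14)/6 = 72/6 = 12; σ²_Code review = ((14−10)/6)² = 0.444
te_Security audit = (7 + 4·13 + 19)/6 = 78/6 = 13; σ²_Security audit = ((19−7)/6)² = 4.000

Forward pass:
ES_API spec = 0; EF_API spec = 3
ES_Backend dev = 0; EF_Backend dev = 16
ES_Frontend dev = 0; EF_Frontend dev = 2
ES_Database migration = 0; EF_Database migration = 9
ES_Unit tests = 2; EF_Unit tests = 2+12 = 14
ES_Integration tests = max(EF_API spec=3, EF_Backend dev=16) = 16; EF_Integration tests = 16+9 = 25
ES_Code review = max(EF_Backend dev=16, EF_Frontend dev=2) = 16; EF_Code review = 16+12 = 28
ES_Security audit = max(EF_API spec=3, EF_Database migration=9, EF_Unit tests=14, EF_Integration tests=25, EF_Code review=28) = 28; EF_Security audit = 28+13 = 41
Expected project duration μ = 41 days. Critical path: Backend dev → Code review → Security audit.

Variance along critical path = 7.111 + 0.444 + 4.000 = 11.556
σ = √11.556 = 3.399 days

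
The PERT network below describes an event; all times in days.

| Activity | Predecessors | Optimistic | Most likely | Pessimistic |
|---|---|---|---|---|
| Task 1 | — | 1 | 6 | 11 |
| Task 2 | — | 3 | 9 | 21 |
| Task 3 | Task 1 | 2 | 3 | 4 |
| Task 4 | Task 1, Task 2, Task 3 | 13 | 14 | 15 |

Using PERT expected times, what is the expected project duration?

te_Task 1 = (1 + 4·6 + 11)/6 = 36/6 = 6
te_Task 2 = (3 + 4·9 + 21)/6 = 60/6 = 10
te_Task 3 = (2 + 4·3 + 4)/6 = 18/6 = 3
te_Task 4 = (13 + 4·14 + 15)/6 = 84/6 = 14

Forward pass:
ES_Task 1 = 0; EF_Task 1 = 6
ES_Task 2 = 0; EF_Task 2 = 10
ES_Task 3 = 6; EF_Task 3 = 6+3 = 9
ES_Task 4 = max(EF_Task 1=6, EF_Task 2=10, EF_Task 3=9) = 10; EF_Task 4 = 10+14 = 24
Expected project duration μ = 24 days. Critical path: Task 2 → Task 4.

24 days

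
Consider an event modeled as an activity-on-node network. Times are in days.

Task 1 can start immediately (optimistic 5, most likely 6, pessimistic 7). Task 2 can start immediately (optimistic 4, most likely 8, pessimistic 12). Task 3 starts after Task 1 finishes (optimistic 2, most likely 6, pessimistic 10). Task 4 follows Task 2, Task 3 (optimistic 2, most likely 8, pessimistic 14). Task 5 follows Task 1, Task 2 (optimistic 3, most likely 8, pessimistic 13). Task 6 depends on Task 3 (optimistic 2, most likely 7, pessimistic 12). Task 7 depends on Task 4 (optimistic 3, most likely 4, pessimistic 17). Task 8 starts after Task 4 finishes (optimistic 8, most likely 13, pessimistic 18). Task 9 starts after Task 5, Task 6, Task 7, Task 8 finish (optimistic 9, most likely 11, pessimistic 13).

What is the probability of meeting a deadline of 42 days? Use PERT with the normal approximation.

0.254

te_Task 1 = (5 + 4·6 + 7)/6 = 36/6 = 6; σ²_Task 1 = ((7−5)/6)² = 0.111
te_Task 2 = (4 + 4·8 + 12)/6 = 48/6 = 8; σ²_Task 2 = ((12−4)/6)² = 1.778
te_Task 3 = (2 + 4·6 + 10)/6 = 36/6 = 6; σ²_Task 3 = ((10−2)/6)² = 1.778
te_Task 4 = (2 + 4·8 + 14)/6 = 48/6 = 8; σ²_Task 4 = ((14−2)/6)² = 4.000
te_Task 5 = (3 + 4·8 + 13)/6 = 48/6 = 8; σ²_Task 5 = ((13−3)/6)² = 2.778
te_Task 6 = (2 + 4·7 + 12)/6 = 42/6 = 7; σ²_Task 6 = ((12−2)/6)² = 2.778
te_Task 7 = (3 + 4·4 + 17)/6 = 36/6 = 6; σ²_Task 7 = ((17−3)/6)² = 5.444
te_Task 8 = (8 + 4·13 + 18)/6 = 78/6 = 13; σ²_Task 8 = ((18−8)/6)² = 2.778
te_Task 9 = (9 + 4·11 + 13)/6 = 66/6 = 11; σ²_Task 9 = ((13−9)/6)² = 0.444

Forward pass:
ES_Task 1 = 0; EF_Task 1 = 6
ES_Task 2 = 0; EF_Task 2 = 8
ES_Task 3 = 6; EF_Task 3 = 6+6 = 12
ES_Task 4 = max(EF_Task 2=8, EF_Task 3=12) = 12; EF_Task 4 = 12+8 = 20
ES_Task 5 = max(EF_Task 1=6, EF_Task 2=8) = 8; EF_Task 5 = 8+8 = 16
ES_Task 6 = 12; EF_Task 6 = 12+7 = 19
ES_Task 7 = 20; EF_Task 7 = 20+6 = 26
ES_Task 8 = 20; EF_Task 8 = 20+13 = 33
ES_Task 9 = max(EF_Task 5=16, EF_Task 6=19, EF_Task 7=26, EF_Task 8=33) = 33; EF_Task 9 = 33+11 = 44
Expected project duration μ = 44 days. Critical path: Task 1 → Task 3 → Task 4 → Task 8 → Task 9.

Variance along critical path = 0.111 + 1.778 + 4.000 + 2.778 + 0.444 = 9.111; σ = √9.111 = 3.018 days.
Z = (42 − 44) / 3.018 = -0.663
P(T ≤ 42) = Φ(-0.663) ≈ 0.254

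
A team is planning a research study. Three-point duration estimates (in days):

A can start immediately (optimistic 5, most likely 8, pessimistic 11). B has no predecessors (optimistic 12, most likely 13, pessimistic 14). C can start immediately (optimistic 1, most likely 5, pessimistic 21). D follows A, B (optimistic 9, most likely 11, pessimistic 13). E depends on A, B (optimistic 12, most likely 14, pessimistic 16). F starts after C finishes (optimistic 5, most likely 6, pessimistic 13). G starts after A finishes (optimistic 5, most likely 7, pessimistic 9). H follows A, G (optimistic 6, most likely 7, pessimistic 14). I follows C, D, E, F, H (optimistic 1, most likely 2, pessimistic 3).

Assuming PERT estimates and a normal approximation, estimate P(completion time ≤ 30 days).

0.890

te_A = (5 + 4·8 + 11)/6 = 48/6 = 8; σ²_A = ((11−5)/6)² = 1.000
te_B = (12 + 4·13 + 14)/6 = 78/6 = 13; σ²_B = ((14−12)/6)² = 0.111
te_C = (1 + 4·5 + 21)/6 = 42/6 = 7; σ²_C = ((21−1)/6)² = 11.111
te_D = (9 + 4·11 + 13)/6 = 66/6 = 11; σ²_D = ((13−9)/6)² = 0.444
te_E = (12 + 4·14 + 16)/6 = 84/6 = 14; σ²_E = ((16−12)/6)² = 0.444
te_F = (5 + 4·6 + 13)/6 = 42/6 = 7; σ²_F = ((13−5)/6)² = 1.778
te_G = (5 + 4·7 + 9)/6 = 42/6 = 7; σ²_G = ((9−5)/6)² = 0.444
te_H = (6 + 4·7 + 14)/6 = 48/6 = 8; σ²_H = ((14−6)/6)² = 1.778
te_I = (1 + 4·2 + 3)/6 = 12/6 = 2; σ²_I = ((3−1)/6)² = 0.111

Forward pass:
ES_A = 0; EF_A = 8
ES_B = 0; EF_B = 13
ES_C = 0; EF_C = 7
ES_D = max(EF_A=8, EF_B=13) = 13; EF_D = 13+11 = 24
ES_E = max(EF_A=8, EF_B=13) = 13; EF_E = 13+14 = 27
ES_F = 7; EF_F = 7+7 = 14
ES_G = 8; EF_G = 8+7 = 15
ES_H = max(EF_A=8, EF_G=15) = 15; EF_H = 15+8 = 23
ES_I = max(EF_C=7, EF_D=24, EF_E=27, EF_F=14, EF_H=23) = 27; EF_I = 27+2 = 29
Expected project duration μ = 29 days. Critical path: B → E → I.

Variance along critical path = 0.111 + 0.444 + 0.111 = 0.667; σ = √0.667 = 0.816 days.
Z = (30 − 29) / 0.816 = 1.225
P(T ≤ 30) = Φ(1.225) ≈ 0.890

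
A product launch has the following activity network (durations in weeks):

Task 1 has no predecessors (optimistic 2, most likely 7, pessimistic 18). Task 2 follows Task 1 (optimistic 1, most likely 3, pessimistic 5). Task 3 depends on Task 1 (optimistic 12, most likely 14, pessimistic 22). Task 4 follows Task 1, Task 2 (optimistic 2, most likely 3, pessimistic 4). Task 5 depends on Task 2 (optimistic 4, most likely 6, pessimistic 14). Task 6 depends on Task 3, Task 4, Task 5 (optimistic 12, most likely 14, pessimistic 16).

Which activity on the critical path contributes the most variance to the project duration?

Task 1

te_Task 1 = (2 + 4·7 + 18)/6 = 48/6 = 8; σ²_Task 1 = ((18−2)/6)² = 7.111
te_Task 2 = (1 + 4·3 + 5)/6 = 18/6 = 3; σ²_Task 2 = ((5−1)/6)² = 0.444
te_Task 3 = (12 + 4·14 + 22)/6 = 90/6 = 15; σ²_Task 3 = ((22−12)/6)² = 2.778
te_Task 4 = (2 + 4·3 + 4)/6 = 18/6 = 3; σ²_Task 4 = ((4−2)/6)² = 0.111
te_Task 5 = (4 + 4·6 + 14)/6 = 42/6 = 7; σ²_Task 5 = ((14−4)/6)² = 2.778
te_Task 6 = (12 + 4·14 + 16)/6 = 84/6 = 14; σ²_Task 6 = ((16−12)/6)² = 0.444

Forward pass:
ES_Task 1 = 0; EF_Task 1 = 8
ES_Task 2 = 8; EF_Task 2 = 8+3 = 11
ES_Task 3 = 8; EF_Task 3 = 8+15 = 23
ES_Task 4 = max(EF_Task 1=8, EF_Task 2=11) = 11; EF_Task 4 = 11+3 = 14
ES_Task 5 = 11; EF_Task 5 = 11+7 = 18
ES_Task 6 = max(EF_Task 3=23, EF_Task 4=14, EF_Task 5=18) = 23; EF_Task 6 = 23+14 = 37
Expected project duration μ = 37 weeks. Critical path: Task 1 → Task 3 → Task 6.

Variances on critical path: σ²_Task 1=7.111, σ²_Task 3=2.778, σ²_Task 6=0.444.
Largest is σ²_Task 1 = 7.111.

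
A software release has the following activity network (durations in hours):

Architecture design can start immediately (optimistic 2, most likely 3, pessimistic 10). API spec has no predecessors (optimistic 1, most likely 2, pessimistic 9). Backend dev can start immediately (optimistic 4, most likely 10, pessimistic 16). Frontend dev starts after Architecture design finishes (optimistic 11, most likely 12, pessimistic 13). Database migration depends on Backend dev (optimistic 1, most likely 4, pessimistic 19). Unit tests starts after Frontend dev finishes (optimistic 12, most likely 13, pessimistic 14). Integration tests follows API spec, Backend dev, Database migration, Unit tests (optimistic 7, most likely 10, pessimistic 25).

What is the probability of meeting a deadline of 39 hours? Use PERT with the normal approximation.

te_Architecture design = (2 + 4·3 + 10)/6 = 24/6 = 4; σ²_Architecture design = ((10−2)/6)² = 1.778
te_API spec = (1 + 4·2 + 9)/6 = 18/6 = 3; σ²_API spec = ((9−1)/6)² = 1.778
te_Backend dev = (4 + 4·10 + 16)/6 = 60/6 = 10; σ²_Backend dev = ((16−4)/6)² = 4.000
te_Frontend dev = (11 + 4·12 + 13)/6 = 72/6 = 12; σ²_Frontend dev = ((13−11)/6)² = 0.111
te_Database migration = (1 + 4·4 + 19)/6 = 36/6 = 6; σ²_Database migration = ((19−1)/6)² = 9.000
te_Unit tests = (12 + 4·13 + 14)/6 = 78/6 = 13; σ²_Unit tests = ((14−12)/6)² = 0.111
te_Integration tests = (7 + 4·10 + 25)/6 = 72/6 = 12; σ²_Integration tests = ((25−7)/6)² = 9.000

Forward pass:
ES_Architecture design = 0; EF_Architecture design = 4
ES_API spec = 0; EF_API spec = 3
ES_Backend dev = 0; EF_Backend dev = 10
ES_Frontend dev = 4; EF_Frontend dev = 4+12 = 16
ES_Database migration = 10; EF_Database migration = 10+6 = 16
ES_Unit tests = 16; EF_Unit tests = 16+13 = 29
ES_Integration tests = max(EF_API spec=3, EF_Backend dev=10, EF_Database migration=16, EF_Unit tests=29) = 29; EF_Integration tests = 29+12 = 41
Expected project duration μ = 41 hours. Critical path: Architecture design → Frontend dev → Unit tests → Integration tests.

Variance along critical path = 1.778 + 0.111 + 0.111 + 9.000 = 11.000; σ = √11.000 = 3.317 hours.
Z = (39 − 41) / 3.317 = -0.603
P(T ≤ 39) = Φ(-0.603) ≈ 0.273

0.273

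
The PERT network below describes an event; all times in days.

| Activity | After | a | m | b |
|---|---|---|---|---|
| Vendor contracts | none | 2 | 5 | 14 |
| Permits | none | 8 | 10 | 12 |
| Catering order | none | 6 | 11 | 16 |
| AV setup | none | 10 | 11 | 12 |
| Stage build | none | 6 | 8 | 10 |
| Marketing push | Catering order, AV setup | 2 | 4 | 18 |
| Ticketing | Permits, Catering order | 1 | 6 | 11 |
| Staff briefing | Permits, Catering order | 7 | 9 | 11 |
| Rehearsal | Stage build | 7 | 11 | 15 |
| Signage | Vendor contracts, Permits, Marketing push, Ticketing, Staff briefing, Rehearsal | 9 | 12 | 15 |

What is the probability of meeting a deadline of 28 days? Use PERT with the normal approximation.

0.026

te_Vendor contracts = (2 + 4·5 + 14)/6 = 36/6 = 6; σ²_Vendor contracts = ((14−2)/6)² = 4.000
te_Permits = (8 + 4·10 + 12)/6 = 60/6 = 10; σ²_Permits = ((12−8)/6)² = 0.444
te_Catering order = (6 + 4·11 + 16)/6 = 66/6 = 11; σ²_Catering order = ((16−6)/6)² = 2.778
te_AV setup = (10 + 4·11 + 12)/6 = 66/6 = 11; σ²_AV setup = ((12−10)/6)² = 0.111
te_Stage build = (6 + 4·8 + 10)/6 = 48/6 = 8; σ²_Stage build = ((10−6)/6)² = 0.444
te_Marketing push = (2 + 4·4 + 18)/6 = 36/6 = 6; σ²_Marketing push = ((18−2)/6)² = 7.111
te_Ticketing = (1 + 4·6 + 11)/6 = 36/6 = 6; σ²_Ticketing = ((11−1)/6)² = 2.778
te_Staff briefing = (7 + 4·9 + 11)/6 = 54/6 = 9; σ²_Staff briefing = ((11−7)/6)² = 0.444
te_Rehearsal = (7 + 4·11 + 15)/6 = 66/6 = 11; σ²_Rehearsal = ((15−7)/6)² = 1.778
te_Signage = (9 + 4·12 + 15)/6 = 72/6 = 12; σ²_Signage = ((15−9)/6)² = 1.000

Forward pass:
ES_Vendor contracts = 0; EF_Vendor contracts = 6
ES_Permits = 0; EF_Permits = 10
ES_Catering order = 0; EF_Catering order = 11
ES_AV setup = 0; EF_AV setup = 11
ES_Stage build = 0; EF_Stage build = 8
ES_Marketing push = max(EF_Catering order=11, EF_AV setup=11) = 11; EF_Marketing push = 11+6 = 17
ES_Ticketing = max(EF_Permits=10, EF_Catering order=11) = 11; EF_Ticketing = 11+6 = 17
ES_Staff briefing = max(EF_Permits=10, EF_Catering order=11) = 11; EF_Staff briefing = 11+9 = 20
ES_Rehearsal = 8; EF_Rehearsal = 8+11 = 19
ES_Signage = max(EF_Vendor contracts=6, EF_Permits=10, EF_Marketing push=17, EF_Ticketing=17, EF_Staff briefing=20, EF_Rehearsal=19) = 20; EF_Signage = 20+12 = 32
Expected project duration μ = 32 days. Critical path: Catering order → Staff briefing → Signage.

Variance along critical path = 2.778 + 0.444 + 1.000 = 4.222; σ = √4.222 = 2.055 days.
Z = (28 − 32) / 2.055 = -1.947
P(T ≤ 28) = Φ(-1.947) ≈ 0.026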